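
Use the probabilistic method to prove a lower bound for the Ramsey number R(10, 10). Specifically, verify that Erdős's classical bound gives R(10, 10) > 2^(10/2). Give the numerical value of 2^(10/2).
2^(10/2) = 32; so R(10, 10) > 32

Colour each edge of K_n uniformly at random with red/blue. The expected number of monochromatic K_10 is C(n, 10) · 2 · 2^(−C(10,2)). If C(n, 10) · 2^(1 − C(10,2)) < 1, then with positive probability no monochromatic K_10 exists, so R(10, 10) > n. The standard estimate C(n, 10) ≤ n^10/10! shows this inequality holds whenever n ≤ 2^(10/2) (since 10! · 2^(C(10,2) − 1) > 2^(10^2/2) ≥ n^10). Hence R(10, 10) > 2^(10/2) = 32.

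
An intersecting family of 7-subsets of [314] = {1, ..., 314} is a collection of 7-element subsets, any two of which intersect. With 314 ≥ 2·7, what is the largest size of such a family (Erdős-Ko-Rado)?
max |F| = C(313, 6) = 1244508060796

The Erdős-Ko-Rado theorem states: for n ≥ 2k, an intersecting family of k-subsets of an n-element set has size at most C(n − 1, k − 1), with equality for 'star' families {A ⊆ [n] : |A| = k, i ∈ A} (fix an element i). For n = 314, k = 7: C(313, 6) = 1244508060796.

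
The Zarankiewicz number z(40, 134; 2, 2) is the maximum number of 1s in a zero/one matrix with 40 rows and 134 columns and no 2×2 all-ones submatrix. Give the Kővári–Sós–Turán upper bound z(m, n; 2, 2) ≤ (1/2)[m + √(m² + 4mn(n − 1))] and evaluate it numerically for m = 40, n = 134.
z(40, 134; 2, 2) ≤ (1/2)[40 + √(40² + 4·40·134·133)] = (1/2)[40 + √2853120] = 864.5591

Kővári–Sós–Turán: let r_1, ..., r_40 be the row sums and z = Σ r_i the total number of 1s. Each pair of columns can share at most one row with both entries 1 (else a 2×2 all-ones block appears), so Σ_i C(r_i, 2) ≤ C(134, 2) = 8911. By convexity Σ_i C(r_i, 2) ≥ 40·C(z/40, 2) = z(z − 40)/(2·40), giving z² − 40z − 40·134·133 ≤ 0 and hence z ≤ (1/2)[40 + √(1600 + 4·712880)] = (1/2)[40 + √2853120] ≈ (1/2)(40 + 1689.1181) = 864.5591.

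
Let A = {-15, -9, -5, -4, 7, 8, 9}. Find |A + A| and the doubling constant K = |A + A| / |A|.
K = |A + A| / |A| = 24/7

Enumerate A + A = {a + b : a, b ∈ A}. With |A| = 7, there are |A|^2 = 49 ordered sum pairs; collecting distinct values, A + A = {-30, -24, -20, -19, -18, -14, -13, -10, -9, -8, -7, -6, -2, -1, 0, 2, 3, 4, 5, 14, 15, 16, 17, 18}, so |A + A| = 24. Thus K = 24/7. For comparison, the minimum possible |A + A| over all 7-element sets is 2·7 − 1 = 13 (so min K = 13/7), attained only by arithmetic progressions.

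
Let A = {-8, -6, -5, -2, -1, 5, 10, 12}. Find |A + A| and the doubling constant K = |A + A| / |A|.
K = |A + A| / |A| = 30/8 = 15/4

Enumerate A + A = {a + b : a, b ∈ A}. With |A| = 8, there are |A|^2 = 64 ordered sum pairs; collecting distinct values, A + A = {-16, -14, -13, -12, -11, -10, -9, -8, -7, -6, -4, -3, -2, -1, 0, 2, 3, 4, 5, 6, 7, 8, 9, 10, 11, 15, 17, 20, 22, 24}, so |A + A| = 30. Thus K = 30/8 = 15/4. For comparison, the minimum possible |A + A| over all 8-element sets is 2·8 − 1 = 15 (so min K = 15/8), attained only by arithmetic progressions.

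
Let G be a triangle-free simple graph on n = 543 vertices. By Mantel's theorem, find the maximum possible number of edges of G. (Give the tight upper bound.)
ex(543, K_3) = ⌊543^2/4⌋ = 73712

Mantel (1907): a triangle-free graph on n vertices has at most ⌊n^2/4⌋ edges, with equality for the complete bipartite graph K_{⌊n/2⌋, ⌈n/2⌉}. For n = 543: ⌊543^2/4⌋ = ⌊294849/4⌋ = 73712. The extremal graph is K_{271, 272}, which has 271·272 = 73712 edges.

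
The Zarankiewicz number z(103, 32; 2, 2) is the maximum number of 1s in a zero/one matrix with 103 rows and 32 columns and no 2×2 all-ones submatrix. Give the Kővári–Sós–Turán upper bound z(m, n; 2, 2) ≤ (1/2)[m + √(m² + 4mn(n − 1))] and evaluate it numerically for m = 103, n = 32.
z(103, 32; 2, 2) ≤ (1/2)[103 + √(103² + 4·103·32·31)] = (1/2)[103 + √419313] = 375.2719

Kővári–Sós–Turán: let r_1, ..., r_103 be the row sums and z = Σ r_i the total number of 1s. Each pair of columns can share at most one row with both entries 1 (else a 2×2 all-ones block appears), so Σ_i C(r_i, 2) ≤ C(32, 2) = 496. By convexity Σ_i C(r_i, 2) ≥ 103·C(z/103, 2) = z(z − 103)/(2·103), giving z² − 103z − 103·32·31 ≤ 0 and hence z ≤ (1/2)[103 + √(10609 + 4·102176)] = (1/2)[103 + √419313] ≈ (1/2)(103 + 647.5438) = 375.2719.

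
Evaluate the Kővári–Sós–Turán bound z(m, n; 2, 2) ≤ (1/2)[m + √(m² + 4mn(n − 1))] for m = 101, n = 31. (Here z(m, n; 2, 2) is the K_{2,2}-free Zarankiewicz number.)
z(101, 31; 2, 2) ≤ (1/2)[101 + √(101² + 4·101·31·30)] = (1/2)[101 + √385921] = 361.1127

Kővári–Sós–Turán: let r_1, ..., r_101 be the row sums and z = Σ r_i the total number of 1s. Each pair of columns can share at most one row with both entries 1 (else a 2×2 all-ones block appears), so Σ_i C(r_i, 2) ≤ C(31, 2) = 465. By convexity Σ_i C(r_i, 2) ≥ 101·C(z/101, 2) = z(z − 101)/(2·101), giving z² − 101z − 101·31·30 ≤ 0 and hence z ≤ (1/2)[101 + √(10201 + 4·93930)] = (1/2)[101 + √385921] ≈ (1/2)(101 + 621.2254) = 361.1127.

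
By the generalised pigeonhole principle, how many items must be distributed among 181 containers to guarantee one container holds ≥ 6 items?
n = (6 − 1)·181 + 1 = 906

By the generalised pigeonhole principle, to guarantee some box contains ≥ r objects we need more than (r − 1) · k objects total. Threshold: n = (r − 1) · k + 1. With r = 6 and k = 181: n = 5 · 181 + 1 = 905 + 1 = 906. For n = 905 = 5 · 181, we can put exactly 5 objects in every box, avoiding 6 in any single one — so 906 is tight.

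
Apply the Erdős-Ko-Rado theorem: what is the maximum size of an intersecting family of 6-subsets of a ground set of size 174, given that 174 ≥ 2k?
max |F| = C(173, 5) = 1218218079

Erdős-Ko-Rado (1961): when n ≥ 2k, max |F| = C(n−1, k−1). The bound is attained by the star {A : i ∈ A} for any fixed i ∈ [n]. Here C(174−1, 6−1) = C(173, 5) = 1218218079.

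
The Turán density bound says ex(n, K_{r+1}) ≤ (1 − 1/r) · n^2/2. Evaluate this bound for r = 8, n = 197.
Turán density bound = (7/8) · 197^2/2 = 271663/16 ≈ 16978.9375

Turán's theorem: ex(n, K_{r+1}) is achieved by the complete r-partite Turán graph T(n, r) with parts as balanced as possible, and is at most (1 − 1/r) · n^2/2. For r = 8, n = 197: the density bound is (7/8) · 38809/2 = 271663/16 ≈ 16978.9375. The integer-valued extremum is e(T(197, 8)) = 16978, which is strictly less than the density bound 271663/16 since 8 ∤ 197 (the parts of T(197, 8) cannot all be equal).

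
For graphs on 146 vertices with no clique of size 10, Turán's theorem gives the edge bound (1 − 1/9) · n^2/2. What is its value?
Turán density bound = (8/9) · 146^2/2 = 85264/9 ≈ 9473.7778

Turán's theorem: ex(n, K_{r+1}) is achieved by the complete r-partite Turán graph T(n, r) with parts as balanced as possible, and is at most (1 − 1/r) · n^2/2. For r = 9, n = 146: the density bound is (8/9) · 21316/2 = 85264/9 ≈ 9473.7778. The integer-valued extremum is e(T(146, 9)) = 9473, which is strictly less than the density bound 85264/9 since 9 ∤ 146 (the parts of T(146, 9) cannot all be equal).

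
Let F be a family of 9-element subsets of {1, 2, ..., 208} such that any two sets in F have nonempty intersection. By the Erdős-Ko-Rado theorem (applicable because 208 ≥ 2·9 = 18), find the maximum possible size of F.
max |F| = C(207, 8) = 72907890277275

Erdős-Ko-Rado (1961): when n ≥ 2k, max |F| = C(n−1, k−1). The bound is attained by the star {A : i ∈ A} for any fixed i ∈ [n]. Here C(208−1, 9−1) = C(207, 8) = 72907890277275.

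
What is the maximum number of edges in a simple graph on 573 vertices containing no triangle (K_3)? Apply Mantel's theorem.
ex(573, K_3) = ⌊573^2/4⌋ = 82082

Mantel (1907): a triangle-free graph on n vertices has at most ⌊n^2/4⌋ edges, with equality for the complete bipartite graph K_{⌊n/2⌋, ⌈n/2⌉}. For n = 573: ⌊573^2/4⌋ = ⌊328329/4⌋ = 82082. The extremal graph is K_{286, 287}, which has 286·287 = 82082 edges.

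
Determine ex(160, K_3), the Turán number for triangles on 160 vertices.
ex(160, K_3) = ⌊160^2/4⌋ = 6400

Mantel (1907): a triangle-free graph on n vertices has at most ⌊n^2/4⌋ edges, with equality for the complete bipartite graph K_{⌊n/2⌋, ⌈n/2⌉}. For n = 160: ⌊160^2/4⌋ = ⌊25600/4⌋ = 6400. The extremal graph is K_{80, 80}, which has 80·80 = 6400 edges.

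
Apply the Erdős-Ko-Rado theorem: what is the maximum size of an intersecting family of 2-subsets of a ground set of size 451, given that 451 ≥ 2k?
max |F| = C(450, 1) = 450

The Erdős-Ko-Rado theorem states: for n ≥ 2k, an intersecting family of k-subsets of an n-element set has size at most C(n − 1, k − 1), with equality for 'star' families {A ⊆ [n] : |A| = k, i ∈ A} (fix an element i). For n = 451, k = 2: C(450, 1) = 450.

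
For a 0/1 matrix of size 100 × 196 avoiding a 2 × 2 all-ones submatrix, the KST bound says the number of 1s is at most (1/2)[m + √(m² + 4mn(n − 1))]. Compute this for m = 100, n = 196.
z(100, 196; 2, 2) ≤ (1/2)[100 + √(100² + 4·100·196·195)] = (1/2)[100 + √15298000] = 2005.6329

Kővári–Sós–Turán: let r_1, ..., r_100 be the row sums and z = Σ r_i the total number of 1s. Each pair of columns can share at most one row with both entries 1 (else a 2×2 all-ones block appears), so Σ_i C(r_i, 2) ≤ C(196, 2) = 19110. By convexity Σ_i C(r_i, 2) ≥ 100·C(z/100, 2) = z(z − 100)/(2·100), giving z² − 100z − 100·196·195 ≤ 0 and hence z ≤ (1/2)[100 + √(10000 + 4·3822000)] = (1/2)[100 + √15298000] ≈ (1/2)(100 + 3911.2658) = 2005.6329.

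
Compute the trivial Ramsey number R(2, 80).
R(2, 80) = 80

R(2, k) = k for all k ≥ 2: in a 2-colouring of K_k, either some edge is red (a red K_2) or all edges are blue (a blue K_k). And K_{79} coloured all-blue has no blue K_80, so R(2, 80) > 79. Hence R(2, 80) = 80.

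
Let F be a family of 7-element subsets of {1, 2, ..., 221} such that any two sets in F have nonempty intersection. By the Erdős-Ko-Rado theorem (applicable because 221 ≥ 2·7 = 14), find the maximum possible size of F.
max |F| = C(220, 6) = 147008598660

The Erdős-Ko-Rado theorem states: for n ≥ 2k, an intersecting family of k-subsets of an n-element set has size at most C(n − 1, k − 1), with equality for 'star' families {A ⊆ [n] : |A| = k, i ∈ A} (fix an element i). For n = 221, k = 7: C(220, 6) = 147008598660.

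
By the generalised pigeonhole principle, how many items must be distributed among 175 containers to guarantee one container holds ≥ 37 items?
n = (37 − 1)·175 + 1 = 6301

By the generalised pigeonhole principle, to guarantee some box contains ≥ r objects we need more than (r − 1) · k objects total. Threshold: n = (r − 1) · k + 1. With r = 37 and k = 175: n = 36 · 175 + 1 = 6300 + 1 = 6301. For n = 6300 = 36 · 175, we can put exactly 36 objects in every box, avoiding 37 in any single one — so 6301 is tight.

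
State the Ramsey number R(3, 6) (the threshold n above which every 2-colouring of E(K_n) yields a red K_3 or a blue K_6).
R(3, 6) = 18

Lower bound: an explicit 2-colouring of K_{17} (typically a Paley-type or other structured construction) avoids a red K_3 and a blue K_6, showing R(3, 6) > 17.
Upper bound: the simple Erdős–Szekeres recurrence only gives R(3, 6) ≤ 20; the tight bound R(3, 6) ≤ 18 requires a sharper case analysis (or computer search) of 2-colourings of K_{18}.
Hence R(3, 6) = 18.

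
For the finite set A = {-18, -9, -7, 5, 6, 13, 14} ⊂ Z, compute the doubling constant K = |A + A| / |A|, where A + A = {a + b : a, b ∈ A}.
K = |A + A| / |A| = 26/7

Enumerate A + A = {a + b : a, b ∈ A}. With |A| = 7, there are |A|^2 = 49 ordered sum pairs; collecting distinct values, A + A = {-36, -27, -25, -18, -16, -14, -13, -12, -5, -4, -3, -2, -1, 4, 5, 6, 7, 10, 11, 12, 18, 19, 20, 26, 27, 28}, so |A + A| = 26. Thus K = 26/7. For comparison, the minimum possible |A + A| over all 7-element sets is 2·7 − 1 = 13 (so min K = 13/7), attained only by arithmetic progressions.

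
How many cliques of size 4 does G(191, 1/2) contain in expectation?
E[# K_4] = C(191, 4) · (1/2)^C(4, 2) = 53727345 / 2^6 = 839489.765625

For each 4-subset S of vertices (there are C(191, 4) = 53727345 such S), let X_S = 1 if S induces a K_4 (all C(4, 2) = 6 edges present). Then P(X_S = 1) = (1/2)^6 = 1/64. By linearity of expectation, E[# K_4] = C(191, 4) · (1/2)^6 = 53727345 / 64 = 839489.765625.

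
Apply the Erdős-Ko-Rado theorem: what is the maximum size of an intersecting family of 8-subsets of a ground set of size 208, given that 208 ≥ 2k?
max |F| = C(207, 7) = 2916315611091

Erdős-Ko-Rado (1961): when n ≥ 2k, max |F| = C(n−1, k−1). The bound is attained by the star {A : i ∈ A} for any fixed i ∈ [n]. Here C(208−1, 8−1) = C(207, 7) = 2916315611091.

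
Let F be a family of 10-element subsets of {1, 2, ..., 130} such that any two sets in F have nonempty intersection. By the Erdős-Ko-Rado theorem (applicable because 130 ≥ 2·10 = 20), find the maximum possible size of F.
max |F| = C(129, 9) = 20492404684400

Erdős-Ko-Rado (1961): when n ≥ 2k, max |F| = C(n−1, k−1). The bound is attained by the star {A : i ∈ A} for any fixed i ∈ [n]. Here C(130−1, 10−1) = C(129, 9) = 20492404684400.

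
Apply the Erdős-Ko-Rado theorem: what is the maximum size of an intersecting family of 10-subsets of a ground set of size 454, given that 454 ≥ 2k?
max |F| = C(453, 9) = 2043569477203542200

Erdős-Ko-Rado (1961): when n ≥ 2k, max |F| = C(n−1, k−1). The bound is attained by the star {A : i ∈ A} for any fixed i ∈ [n]. Here C(454−1, 10−1) = C(453, 9) = 2043569477203542200.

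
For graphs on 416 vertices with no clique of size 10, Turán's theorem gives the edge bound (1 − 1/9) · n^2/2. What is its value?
Turán density bound = (8/9) · 416^2/2 = 692224/9 ≈ 76913.7778

Turán's theorem: ex(n, K_{r+1}) is achieved by the complete r-partite Turán graph T(n, r) with parts as balanced as possible, and is at most (1 − 1/r) · n^2/2. For r = 9, n = 416: the density bound is (8/9) · 173056/2 = 692224/9 ≈ 76913.7778. The integer-valued extremum is e(T(416, 9)) = 76913, which is strictly less than the density bound 692224/9 since 9 ∤ 416 (the parts of T(416, 9) cannot all be equal).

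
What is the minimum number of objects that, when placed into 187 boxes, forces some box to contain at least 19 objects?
n = (19 − 1)·187 + 1 = 3367

By the generalised pigeonhole principle, to guarantee some box contains ≥ r objects we need more than (r − 1) · k objects total. Threshold: n = (r − 1) · k + 1. With r = 19 and k = 187: n = 18 · 187 + 1 = 3366 + 1 = 3367. For n = 3366 = 18 · 187, we can put exactly 18 objects in every box, avoiding 19 in any single one — so 3367 is tight.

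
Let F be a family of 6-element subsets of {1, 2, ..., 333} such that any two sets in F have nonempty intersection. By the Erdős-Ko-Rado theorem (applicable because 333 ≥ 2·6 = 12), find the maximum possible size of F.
max |F| = C(332, 5) = 32611330136

Erdős-Ko-Rado (1961): when n ≥ 2k, max |F| = C(n−1, k−1). The bound is attained by the star {A : i ∈ A} for any fixed i ∈ [n]. Here C(333−1, 6−1) = C(332, 5) = 32611330136.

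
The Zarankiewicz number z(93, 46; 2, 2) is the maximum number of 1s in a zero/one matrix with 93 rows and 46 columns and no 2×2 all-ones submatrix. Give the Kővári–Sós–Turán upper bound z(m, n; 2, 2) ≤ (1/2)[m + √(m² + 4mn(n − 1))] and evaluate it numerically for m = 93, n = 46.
z(93, 46; 2, 2) ≤ (1/2)[93 + √(93² + 4·93·46·45)] = (1/2)[93 + √778689] = 487.7168

Kővári–Sós–Turán: let r_1, ..., r_93 be the row sums and z = Σ r_i the total number of 1s. Each pair of columns can share at most one row with both entries 1 (else a 2×2 all-ones block appears), so Σ_i C(r_i, 2) ≤ C(46, 2) = 1035. By convexity Σ_i C(r_i, 2) ≥ 93·C(z/93, 2) = z(z − 93)/(2·93), giving z² − 93z − 93·46·45 ≤ 0 and hence z ≤ (1/2)[93 + √(8649 + 4·192510)] = (1/2)[93 + √778689] ≈ (1/2)(93 + 882.4336) = 487.7168.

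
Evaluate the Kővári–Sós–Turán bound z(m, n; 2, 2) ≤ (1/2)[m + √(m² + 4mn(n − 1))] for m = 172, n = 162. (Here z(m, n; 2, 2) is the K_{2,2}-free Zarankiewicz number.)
z(172, 162; 2, 2) ≤ (1/2)[172 + √(172² + 4·172·162·161)] = (1/2)[172 + √17974000] = 2205.7877

Kővári–Sós–Turán: let r_1, ..., r_172 be the row sums and z = Σ r_i the total number of 1s. Each pair of columns can share at most one row with both entries 1 (else a 2×2 all-ones block appears), so Σ_i C(r_i, 2) ≤ C(162, 2) = 13041. By convexity Σ_i C(r_i, 2) ≥ 172·C(z/172, 2) = z(z − 172)/(2·172), giving z² − 172z − 172·162·161 ≤ 0 and hence z ≤ (1/2)[172 + √(29584 + 4·4486104)] = (1/2)[172 + √17974000] ≈ (1/2)(172 + 4239.5755) = 2205.7877.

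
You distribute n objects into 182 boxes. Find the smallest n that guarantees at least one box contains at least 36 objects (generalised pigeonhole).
n = (36 − 1)·182 + 1 = 6371

By the generalised pigeonhole principle, to guarantee some box contains ≥ r objects we need more than (r − 1) · k objects total. Threshold: n = (r − 1) · k + 1. With r = 36 and k = 182: n = 35 · 182 + 1 = 6370 + 1 = 6371. For n = 6370 = 35 · 182, we can put exactly 35 objects in every box, avoiding 36 in any single one — so 6371 is tight.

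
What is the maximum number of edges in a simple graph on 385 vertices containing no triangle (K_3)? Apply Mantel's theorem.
ex(385, K_3) = ⌊385^2/4⌋ = 37056

Mantel (1907): a triangle-free graph on n vertices has at most ⌊n^2/4⌋ edges, with equality for the complete bipartite graph K_{⌊n/2⌋, ⌈n/2⌉}. For n = 385: ⌊385^2/4⌋ = ⌊148225/4⌋ = 37056. The extremal graph is K_{192, 193}, which has 192·193 = 37056 edges.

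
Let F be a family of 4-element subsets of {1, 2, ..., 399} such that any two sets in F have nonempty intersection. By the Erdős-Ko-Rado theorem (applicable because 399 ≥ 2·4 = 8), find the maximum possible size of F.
max |F| = C(398, 3) = 10428396

The Erdős-Ko-Rado theorem states: for n ≥ 2k, an intersecting family of k-subsets of an n-element set has size at most C(n − 1, k − 1), with equality for 'star' families {A ⊆ [n] : |A| = k, i ∈ A} (fix an element i). For n = 399, k = 4: C(398, 3) = 10428396.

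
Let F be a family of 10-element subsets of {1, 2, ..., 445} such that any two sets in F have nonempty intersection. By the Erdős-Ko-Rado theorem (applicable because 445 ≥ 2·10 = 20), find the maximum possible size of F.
max |F| = C(444, 9) = 1703114144259115588

The Erdős-Ko-Rado theorem states: for n ≥ 2k, an intersecting family of k-subsets of an n-element set has size at most C(n − 1, k − 1), with equality for 'star' families {A ⊆ [n] : |A| = k, i ∈ A} (fix an element i). For n = 445, k = 10: C(444, 9) = 1703114144259115588.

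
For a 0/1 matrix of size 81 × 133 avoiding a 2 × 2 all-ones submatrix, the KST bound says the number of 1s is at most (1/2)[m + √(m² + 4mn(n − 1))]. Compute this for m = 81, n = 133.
z(81, 133; 2, 2) ≤ (1/2)[81 + √(81² + 4·81·133·132)] = (1/2)[81 + √5694705] = 1233.6791

Kővári–Sós–Turán: let r_1, ..., r_81 be the row sums and z = Σ r_i the total number of 1s. Each pair of columns can share at most one row with both entries 1 (else a 2×2 all-ones block appears), so Σ_i C(r_i, 2) ≤ C(133, 2) = 8778. By convexity Σ_i C(r_i, 2) ≥ 81·C(z/81, 2) = z(z − 81)/(2·81), giving z² − 81z − 81·133·132 ≤ 0 and hence z ≤ (1/2)[81 + √(6561 + 4·1422036)] = (1/2)[81 + √5694705] ≈ (1/2)(81 + 2386.3581) = 1233.6791.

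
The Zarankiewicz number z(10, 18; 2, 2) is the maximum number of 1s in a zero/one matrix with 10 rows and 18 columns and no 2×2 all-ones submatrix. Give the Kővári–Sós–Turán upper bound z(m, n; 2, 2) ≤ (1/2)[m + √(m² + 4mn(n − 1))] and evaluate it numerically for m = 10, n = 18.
z(10, 18; 2, 2) ≤ (1/2)[10 + √(10² + 4·10·18·17)] = (1/2)[10 + √12340] = 60.5428

Kővári–Sós–Turán: let r_1, ..., r_10 be the row sums and z = Σ r_i the total number of 1s. Each pair of columns can share at most one row with both entries 1 (else a 2×2 all-ones block appears), so Σ_i C(r_i, 2) ≤ C(18, 2) = 153. By convexity Σ_i C(r_i, 2) ≥ 10·C(z/10, 2) = z(z − 10)/(2·10), giving z² − 10z − 10·18·17 ≤ 0 and hence z ≤ (1/2)[10 + √(100 + 4·3060)] = (1/2)[10 + √12340] ≈ (1/2)(10 + 111.0856) = 60.5428.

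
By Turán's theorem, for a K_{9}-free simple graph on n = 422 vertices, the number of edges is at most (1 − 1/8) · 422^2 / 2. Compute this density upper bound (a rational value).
Turán density bound = (7/8) · 422^2/2 = 311647/4 ≈ 77911.75

Turán's theorem: ex(n, K_{r+1}) is achieved by the complete r-partite Turán graph T(n, r) with parts as balanced as possible, and is at most (1 − 1/r) · n^2/2. For r = 8, n = 422: the density bound is (7/8) · 178084/2 = 311647/4 ≈ 77911.75. The integer-valued extremum is e(T(422, 8)) = 77911, which is strictly less than the density bound 311647/4 since 8 ∤ 422 (the parts of T(422, 8) cannot all be equal).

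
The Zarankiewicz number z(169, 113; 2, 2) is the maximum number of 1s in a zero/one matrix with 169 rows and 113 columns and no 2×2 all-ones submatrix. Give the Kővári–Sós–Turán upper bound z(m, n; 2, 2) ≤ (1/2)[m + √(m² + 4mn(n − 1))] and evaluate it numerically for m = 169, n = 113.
z(169, 113; 2, 2) ≤ (1/2)[169 + √(169² + 4·169·113·112)] = (1/2)[169 + √8584017] = 1549.4247

Kővári–Sós–Turán: let r_1, ..., r_169 be the row sums and z = Σ r_i the total number of 1s. Each pair of columns can share at most one row with both entries 1 (else a 2×2 all-ones block appears), so Σ_i C(r_i, 2) ≤ C(113, 2) = 6328. By convexity Σ_i C(r_i, 2) ≥ 169·C(z/169, 2) = z(z − 169)/(2·169), giving z² − 169z − 169·113·112 ≤ 0 and hence z ≤ (1/2)[169 + √(28561 + 4·2138864)] = (1/2)[169 + √8584017] ≈ (1/2)(169 + 2929.8493) = 1549.4247.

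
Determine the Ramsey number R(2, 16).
R(2, 16) = 16

R(2, k) = k for all k ≥ 2: in a 2-colouring of K_k, either some edge is red (a red K_2) or all edges are blue (a blue K_k). And K_{15} coloured all-blue has no blue K_16, so R(2, 16) > 15. Hence R(2, 16) = 16.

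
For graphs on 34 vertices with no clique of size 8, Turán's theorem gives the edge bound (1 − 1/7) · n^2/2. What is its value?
Turán density bound = (6/7) · 34^2/2 = 3468/7 ≈ 495.4286

Turán's theorem: ex(n, K_{r+1}) is achieved by the complete r-partite Turán graph T(n, r) with parts as balanced as possible, and is at most (1 − 1/r) · n^2/2. For r = 7, n = 34: the density bound is (6/7) · 1156/2 = 3468/7 ≈ 495.4286. The integer-valued extremum is e(T(34, 7)) = 495, which is strictly less than the density bound 3468/7 since 7 ∤ 34 (the parts of T(34, 7) cannot all be equal).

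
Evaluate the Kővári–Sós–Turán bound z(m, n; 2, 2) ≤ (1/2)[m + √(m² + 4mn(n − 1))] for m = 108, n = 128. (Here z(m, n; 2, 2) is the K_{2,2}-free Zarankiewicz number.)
z(108, 128; 2, 2) ≤ (1/2)[108 + √(108² + 4·108·128·127)] = (1/2)[108 + √7034256] = 1380.1086

Kővári–Sós–Turán: let r_1, ..., r_108 be the row sums and z = Σ r_i the total number of 1s. Each pair of columns can share at most one row with both entries 1 (else a 2×2 all-ones block appears), so Σ_i C(r_i, 2) ≤ C(128, 2) = 8128. By convexity Σ_i C(r_i, 2) ≥ 108·C(z/108, 2) = z(z − 108)/(2·108), giving z² − 108z − 108·128·127 ≤ 0 and hence z ≤ (1/2)[108 + √(11664 + 4·1755648)] = (1/2)[108 + √7034256] ≈ (1/2)(108 + 2652.2172) = 1380.1086.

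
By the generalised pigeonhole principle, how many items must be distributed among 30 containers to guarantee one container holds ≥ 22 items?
n = (22 − 1)·30 + 1 = 631

By the generalised pigeonhole principle, to guarantee some box contains ≥ r objects we need more than (r − 1) · k objects total. Threshold: n = (r − 1) · k + 1. With r = 22 and k = 30: n = 21 · 30 + 1 = 630 + 1 = 631. For n = 630 = 21 · 30, we can put exactly 21 objects in every box, avoiding 22 in any single one — so 631 is tight.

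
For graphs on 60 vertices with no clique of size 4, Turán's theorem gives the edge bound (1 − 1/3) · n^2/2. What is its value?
Turán density bound = (2/3) · 60^2/2 = 1200

Turán's theorem: ex(n, K_{r+1}) is achieved by the complete r-partite Turán graph T(n, r) with parts as balanced as possible, and is at most (1 − 1/r) · n^2/2. For r = 3, n = 60: the density bound is (2/3) · 3600/2 = 1200. Since 3 ∣ 60, the Turán graph T(60, 3) has parts of equal size 20, and its edge count e(T(60, 3)) = 1200 attains the density bound exactly.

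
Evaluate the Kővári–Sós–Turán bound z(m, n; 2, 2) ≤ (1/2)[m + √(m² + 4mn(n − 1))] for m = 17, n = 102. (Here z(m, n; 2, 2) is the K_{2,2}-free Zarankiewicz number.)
z(17, 102; 2, 2) ≤ (1/2)[17 + √(17² + 4·17·102·101)] = (1/2)[17 + √700825] = 427.0765

Kővári–Sós–Turán: let r_1, ..., r_17 be the row sums and z = Σ r_i the total number of 1s. Each pair of columns can share at most one row with both entries 1 (else a 2×2 all-ones block appears), so Σ_i C(r_i, 2) ≤ C(102, 2) = 5151. By convexity Σ_i C(r_i, 2) ≥ 17·C(z/17, 2) = z(z − 17)/(2·17), giving z² − 17z − 17·102·101 ≤ 0 and hence z ≤ (1/2)[17 + √(289 + 4·175134)] = (1/2)[17 + √700825] ≈ (1/2)(17 + 837.1529) = 427.0765.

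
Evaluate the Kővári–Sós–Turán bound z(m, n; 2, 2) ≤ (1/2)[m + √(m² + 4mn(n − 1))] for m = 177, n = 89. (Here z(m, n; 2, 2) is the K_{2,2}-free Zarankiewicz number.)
z(177, 89; 2, 2) ≤ (1/2)[177 + √(177² + 4·177·89·88)] = (1/2)[177 + √5576385] = 1269.2185

Kővári–Sós–Turán: let r_1, ..., r_177 be the row sums and z = Σ r_i the total number of 1s. Each pair of columns can share at most one row with both entries 1 (else a 2×2 all-ones block appears), so Σ_i C(r_i, 2) ≤ C(89, 2) = 3916. By convexity Σ_i C(r_i, 2) ≥ 177·C(z/177, 2) = z(z − 177)/(2·177), giving z² − 177z − 177·89·88 ≤ 0 and hence z ≤ (1/2)[177 + √(31329 + 4·1386264)] = (1/2)[177 + √5576385] ≈ (1/2)(177 + 2361.4371) = 1269.2185.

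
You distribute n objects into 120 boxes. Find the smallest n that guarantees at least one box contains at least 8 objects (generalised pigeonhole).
n = (8 − 1)·120 + 1 = 841

By the generalised pigeonhole principle, to guarantee some box contains ≥ r objects we need more than (r − 1) · k objects total. Threshold: n = (r − 1) · k + 1. With r = 8 and k = 120: n = 7 · 120 + 1 = 840 + 1 = 841. For n = 840 = 7 · 120, we can put exactly 7 objects in every box, avoiding 8 in any single one — so 841 is tight.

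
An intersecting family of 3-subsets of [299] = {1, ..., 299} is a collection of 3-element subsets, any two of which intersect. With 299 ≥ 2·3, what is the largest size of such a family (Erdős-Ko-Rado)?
max |F| = C(298, 2) = 44253

The Erdős-Ko-Rado theorem states: for n ≥ 2k, an intersecting family of k-subsets of an n-element set has size at most C(n − 1, k − 1), with equality for 'star' families {A ⊆ [n] : |A| = k, i ∈ A} (fix an element i). For n = 299, k = 3: C(298, 2) = 44253.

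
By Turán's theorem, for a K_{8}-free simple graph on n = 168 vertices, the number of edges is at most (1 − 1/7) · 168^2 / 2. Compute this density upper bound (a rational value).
Turán density bound = (6/7) · 168^2/2 = 12096

Turán's theorem: ex(n, K_{r+1}) is achieved by the complete r-partite Turán graph T(n, r) with parts as balanced as possible, and is at most (1 − 1/r) · n^2/2. For r = 7, n = 168: the density bound is (6/7) · 28224/2 = 12096. Since 7 ∣ 168, the Turán graph T(168, 7) has parts of equal size 24, and its edge count e(T(168, 7)) = 12096 attains the density bound exactly.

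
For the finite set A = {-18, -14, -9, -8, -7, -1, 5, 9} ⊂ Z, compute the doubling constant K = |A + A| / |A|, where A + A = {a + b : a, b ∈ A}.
K = |A + A| / |A| = 31/8

Enumerate A + A = {a + b : a, b ∈ A}. With |A| = 8, there are |A|^2 = 64 ordered sum pairs; collecting distinct values, A + A = {-36, -32, -28, -27, -26, -25, -23, -22, -21, -19, -18, -17, -16, -15, -14, -13, -10, -9, -8, -5, -4, -3, -2, 0, 1, 2, 4, 8, 10, 14, 18}, so |A + A| = 31. Thus K = 31/8. For comparison, the minimum possible |A + A| over all 8-element sets is 2·8 − 1 = 15 (so min K = 15/8), attained only by arithmetic progressions.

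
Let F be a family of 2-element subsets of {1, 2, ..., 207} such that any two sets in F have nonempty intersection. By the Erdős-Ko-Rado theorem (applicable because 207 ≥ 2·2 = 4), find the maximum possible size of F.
max |F| = C(206, 1) = 206

The Erdős-Ko-Rado theorem states: for n ≥ 2k, an intersecting family of k-subsets of an n-element set has size at most C(n − 1, k − 1), with equality for 'star' families {A ⊆ [n] : |A| = k, i ∈ A} (fix an element i). For n = 207, k = 2: C(206, 1) = 206.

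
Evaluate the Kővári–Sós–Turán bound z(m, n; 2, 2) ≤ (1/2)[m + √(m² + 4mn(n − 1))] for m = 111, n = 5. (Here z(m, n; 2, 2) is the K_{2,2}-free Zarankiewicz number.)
z(111, 5; 2, 2) ≤ (1/2)[111 + √(111² + 4·111·5·4)] = (1/2)[111 + √21201] = 128.3028

Kővári–Sós–Turán: let r_1, ..., r_111 be the row sums and z = Σ r_i the total number of 1s. Each pair of columns can share at most one row with both entries 1 (else a 2×2 all-ones block appears), so Σ_i C(r_i, 2) ≤ C(5, 2) = 10. By convexity Σ_i C(r_i, 2) ≥ 111·C(z/111, 2) = z(z − 111)/(2·111), giving z² − 111z − 111·5·4 ≤ 0 and hence z ≤ (1/2)[111 + √(12321 + 4·2220)] = (1/2)[111 + √21201] ≈ (1/2)(111 + 145.6056) = 128.3028.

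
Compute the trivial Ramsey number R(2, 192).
R(2, 192) = 192

R(2, k) = k for all k ≥ 2: in a 2-colouring of K_k, either some edge is red (a red K_2) or all edges are blue (a blue K_k). And K_{191} coloured all-blue has no blue K_192, so R(2, 192) > 191. Hence R(2, 192) = 192.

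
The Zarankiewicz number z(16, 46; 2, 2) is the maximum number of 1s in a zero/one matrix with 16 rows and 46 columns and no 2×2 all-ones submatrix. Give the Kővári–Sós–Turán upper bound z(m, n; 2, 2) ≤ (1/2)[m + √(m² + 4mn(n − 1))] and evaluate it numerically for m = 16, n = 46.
z(16, 46; 2, 2) ≤ (1/2)[16 + √(16² + 4·16·46·45)] = (1/2)[16 + √132736] = 190.1648

Kővári–Sós–Turán: let r_1, ..., r_16 be the row sums and z = Σ r_i the total number of 1s. Each pair of columns can share at most one row with both entries 1 (else a 2×2 all-ones block appears), so Σ_i C(r_i, 2) ≤ C(46, 2) = 1035. By convexity Σ_i C(r_i, 2) ≥ 16·C(z/16, 2) = z(z − 16)/(2·16), giving z² − 16z − 16·46·45 ≤ 0 and hence z ≤ (1/2)[16 + √(256 + 4·33120)] = (1/2)[16 + √132736] ≈ (1/2)(16 + 364.3295) = 190.1648.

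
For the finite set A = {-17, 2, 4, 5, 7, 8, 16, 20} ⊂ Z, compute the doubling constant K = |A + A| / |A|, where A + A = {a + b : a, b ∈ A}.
K = |A + A| / |A| = 32/8 = 4

Enumerate A + A = {a + b : a, b ∈ A}. With |A| = 8, there are |A|^2 = 64 ordered sum pairs; collecting distinct values, A + A = {-34, -15, -13, -12, -10, -9, -1, 3, 4, 6, 7, 8, 9, 10, 11, 12, 13, 14, 15, 16, 18, 20, 21, 22, 23, 24, 25, 27, 28, 32, 36, 40}, so |A + A| = 32. Thus K = 32/8 = 4. For comparison, the minimum possible |A + A| over all 8-element sets is 2·8 − 1 = 15 (so min K = 15/8), attained only by arithmetic progressions.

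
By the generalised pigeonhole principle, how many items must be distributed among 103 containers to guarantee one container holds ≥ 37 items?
n = (37 − 1)·103 + 1 = 3709

By the generalised pigeonhole principle, to guarantee some box contains ≥ r objects we need more than (r − 1) · k objects total. Threshold: n = (r − 1) · k + 1. With r = 37 and k = 103: n = 36 · 103 + 1 = 3708 + 1 = 3709. For n = 3708 = 36 · 103, we can put exactly 36 objects in every box, avoiding 37 in any single one — so 3709 is tight.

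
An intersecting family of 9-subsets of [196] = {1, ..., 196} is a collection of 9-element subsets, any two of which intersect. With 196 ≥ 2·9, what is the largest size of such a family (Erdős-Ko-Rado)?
max |F| = C(195, 8) = 44831263318920

The Erdős-Ko-Rado theorem states: for n ≥ 2k, an intersecting family of k-subsets of an n-element set has size at most C(n − 1, k − 1), with equality for 'star' families {A ⊆ [n] : |A| = k, i ∈ A} (fix an element i). For n = 196, k = 9: C(195, 8) = 44831263318920.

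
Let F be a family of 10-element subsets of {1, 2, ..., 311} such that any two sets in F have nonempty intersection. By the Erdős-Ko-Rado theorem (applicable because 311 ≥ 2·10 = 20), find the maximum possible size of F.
max |F| = C(310, 9) = 64802334749614660

The Erdős-Ko-Rado theorem states: for n ≥ 2k, an intersecting family of k-subsets of an n-element set has size at most C(n − 1, k − 1), with equality for 'star' families {A ⊆ [n] : |A| = k, i ∈ A} (fix an element i). For n = 311, k = 10: C(310, 9) = 64802334749614660.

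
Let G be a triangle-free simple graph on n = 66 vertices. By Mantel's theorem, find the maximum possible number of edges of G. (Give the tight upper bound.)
ex(66, K_3) = ⌊66^2/4⌋ = 1089

Mantel (1907): a triangle-free graph on n vertices has at most ⌊n^2/4⌋ edges, with equality for the complete bipartite graph K_{⌊n/2⌋, ⌈n/2⌉}. For n = 66: ⌊66^2/4⌋ = ⌊4356/4⌋ = 1089. The extremal graph is K_{33, 33}, which has 33·33 = 1089 edges.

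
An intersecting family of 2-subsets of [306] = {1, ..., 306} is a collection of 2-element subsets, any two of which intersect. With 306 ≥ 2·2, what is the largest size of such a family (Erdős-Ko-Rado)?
max |F| = C(305, 1) = 305

The Erdős-Ko-Rado theorem states: for n ≥ 2k, an intersecting family of k-subsets of an n-element set has size at most C(n − 1, k − 1), with equality for 'star' families {A ⊆ [n] : |A| = k, i ∈ A} (fix an element i). For n = 306, k = 2: C(305, 1) = 305.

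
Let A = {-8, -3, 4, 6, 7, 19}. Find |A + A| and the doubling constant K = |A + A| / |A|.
K = |A + A| / |A| = 20/6 = 10/3

Enumerate A + A = {a + b : a, b ∈ A}. With |A| = 6, there are |A|^2 = 36 ordered sum pairs; collecting distinct values, A + A = {-16, -11, -6, -4, -2, -1, 1, 3, 4, 8, 10, 11, 12, 13, 14, 16, 23, 25, 26, 38}, so |A + A| = 20. Thus K = 20/6 = 10/3. For comparison, the minimum possible |A + A| over all 6-element sets is 2·6 − 1 = 11 (so min K = 11/6), attained only by arithmetic progressions.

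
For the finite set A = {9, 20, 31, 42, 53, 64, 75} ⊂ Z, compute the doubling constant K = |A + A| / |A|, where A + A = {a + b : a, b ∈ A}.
K = |A + A| / |A| = 13/7

Enumerate A + A = {a + b : a, b ∈ A}. With |A| = 7, there are |A|^2 = 49 ordered sum pairs; collecting distinct values, A + A = {18, 29, 40, 51, 62, 73, 84, 95, 106, 117, 128, 139, 150}, so |A + A| = 13. Thus K = 13/7. Here |A + A| = 2|A| − 1 = 13, the minimum possible — so K = 13/7 is minimal, which holds iff A is an arithmetic progression.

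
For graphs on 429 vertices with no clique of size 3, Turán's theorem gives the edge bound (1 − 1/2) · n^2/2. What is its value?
Turán density bound = (1/2) · 429^2/2 = 184041/4 ≈ 46010.25

Turán's theorem: ex(n, K_{r+1}) is achieved by the complete r-partite Turán graph T(n, r) with parts as balanced as possible, and is at most (1 − 1/r) · n^2/2. For r = 2, n = 429: the density bound is (1/2) · 184041/2 = 184041/4 ≈ 46010.25. The integer-valued extremum is e(T(429, 2)) = 46010, which is strictly less than the density bound 184041/4 since 2 ∤ 429 (the parts of T(429, 2) cannot all be equal).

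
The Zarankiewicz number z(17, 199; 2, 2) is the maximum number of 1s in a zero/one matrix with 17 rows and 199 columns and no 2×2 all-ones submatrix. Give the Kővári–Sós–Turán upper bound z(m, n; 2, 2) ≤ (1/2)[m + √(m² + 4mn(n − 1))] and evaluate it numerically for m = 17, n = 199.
z(17, 199; 2, 2) ≤ (1/2)[17 + √(17² + 4·17·199·198)] = (1/2)[17 + √2679625] = 826.978

Kővári–Sós–Turán: let r_1, ..., r_17 be the row sums and z = Σ r_i the total number of 1s. Each pair of columns can share at most one row with both entries 1 (else a 2×2 all-ones block appears), so Σ_i C(r_i, 2) ≤ C(199, 2) = 19701. By convexity Σ_i C(r_i, 2) ≥ 17·C(z/17, 2) = z(z − 17)/(2·17), giving z² − 17z − 17·199·198 ≤ 0 and hence z ≤ (1/2)[17 + √(289 + 4·669834)] = (1/2)[17 + √2679625] ≈ (1/2)(17 + 1636.956) = 826.978.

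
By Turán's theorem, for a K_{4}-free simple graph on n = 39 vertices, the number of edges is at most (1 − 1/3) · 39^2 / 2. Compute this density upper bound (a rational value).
Turán density bound = (2/3) · 39^2/2 = 507

Turán's theorem: ex(n, K_{r+1}) is achieved by the complete r-partite Turán graph T(n, r) with parts as balanced as possible, and is at most (1 − 1/r) · n^2/2. For r = 3, n = 39: the density bound is (2/3) · 1521/2 = 507. Since 3 ∣ 39, the Turán graph T(39, 3) has parts of equal size 13, and its edge count e(T(39, 3)) = 507 attains the density bound exactly.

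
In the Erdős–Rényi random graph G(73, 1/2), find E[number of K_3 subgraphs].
E[# K_3] = C(73, 3) · (1/2)^C(3, 2) = 62196 / 2^3 = 15549/2 = 7774.5

For each 3-subset S of vertices (there are C(73, 3) = 62196 such S), let X_S = 1 if S induces a K_3 (all C(3, 2) = 3 edges present). Then P(X_S = 1) = (1/2)^3 = 1/8. By linearity of expectation, E[# K_3] = C(73, 3) · (1/2)^3 = 62196 / 8 = 15549/2 = 7774.5.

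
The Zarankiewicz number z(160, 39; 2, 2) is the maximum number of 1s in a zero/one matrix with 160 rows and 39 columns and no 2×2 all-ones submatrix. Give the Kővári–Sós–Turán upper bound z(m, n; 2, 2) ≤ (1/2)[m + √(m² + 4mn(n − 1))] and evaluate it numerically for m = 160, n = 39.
z(160, 39; 2, 2) ≤ (1/2)[160 + √(160² + 4·160·39·38)] = (1/2)[160 + √974080] = 573.4775

Kővári–Sós–Turán: let r_1, ..., r_160 be the row sums and z = Σ r_i the total number of 1s. Each pair of columns can share at most one row with both entries 1 (else a 2×2 all-ones block appears), so Σ_i C(r_i, 2) ≤ C(39, 2) = 741. By convexity Σ_i C(r_i, 2) ≥ 160·C(z/160, 2) = z(z − 160)/(2·160), giving z² − 160z − 160·39·38 ≤ 0 and hence z ≤ (1/2)[160 + √(25600 + 4·237120)] = (1/2)[160 + √974080] ≈ (1/2)(160 + 986.9549) = 573.4775.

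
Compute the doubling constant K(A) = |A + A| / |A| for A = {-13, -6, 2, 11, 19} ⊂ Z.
K = |A + A| / |A| = 14/5

Enumerate A + A = {a + b : a, b ∈ A}. With |A| = 5, there are |A|^2 = 25 ordered sum pairs; collecting distinct values, A + A = {-26, -19, -12, -11, -4, -2, 4, 5, 6, 13, 21, 22, 30, 38}, so |A + A| = 14. Thus K = 14/5. For comparison, the minimum possible |A + A| over all 5-element sets is 2·5 − 1 = 9 (so min K = 9/5), attained only by arithmetic progressions.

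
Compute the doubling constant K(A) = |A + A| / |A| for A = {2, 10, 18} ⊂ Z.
K = |A + A| / |A| = 5/3

Enumerate A + A = {a + b : a, b ∈ A}. With |A| = 3, there are |A|^2 = 9 ordered sum pairs; collecting distinct values, A + A = {4, 12, 20, 28, 36}, so |A + A| = 5. Thus K = 5/3. Here |A + A| = 2|A| − 1 = 5, the minimum possible — so K = 5/3 is minimal, which holds iff A is an arithmetic progression.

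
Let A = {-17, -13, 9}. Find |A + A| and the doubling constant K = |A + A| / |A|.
K = |A + A| / |A| = 6/3 = 2

Enumerate A + A = {a + b : a, b ∈ A}. With |A| = 3, there are |A|^2 = 9 ordered sum pairs; collecting distinct values, A + A = {-34, -30, -26, -8, -4, 18}, so |A + A| = 6. Thus K = 6/3 = 2. For comparison, the minimum possible |A + A| over all 3-element sets is 2·3 − 1 = 5 (so min K = 5/3), attained only by arithmetic progressions.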